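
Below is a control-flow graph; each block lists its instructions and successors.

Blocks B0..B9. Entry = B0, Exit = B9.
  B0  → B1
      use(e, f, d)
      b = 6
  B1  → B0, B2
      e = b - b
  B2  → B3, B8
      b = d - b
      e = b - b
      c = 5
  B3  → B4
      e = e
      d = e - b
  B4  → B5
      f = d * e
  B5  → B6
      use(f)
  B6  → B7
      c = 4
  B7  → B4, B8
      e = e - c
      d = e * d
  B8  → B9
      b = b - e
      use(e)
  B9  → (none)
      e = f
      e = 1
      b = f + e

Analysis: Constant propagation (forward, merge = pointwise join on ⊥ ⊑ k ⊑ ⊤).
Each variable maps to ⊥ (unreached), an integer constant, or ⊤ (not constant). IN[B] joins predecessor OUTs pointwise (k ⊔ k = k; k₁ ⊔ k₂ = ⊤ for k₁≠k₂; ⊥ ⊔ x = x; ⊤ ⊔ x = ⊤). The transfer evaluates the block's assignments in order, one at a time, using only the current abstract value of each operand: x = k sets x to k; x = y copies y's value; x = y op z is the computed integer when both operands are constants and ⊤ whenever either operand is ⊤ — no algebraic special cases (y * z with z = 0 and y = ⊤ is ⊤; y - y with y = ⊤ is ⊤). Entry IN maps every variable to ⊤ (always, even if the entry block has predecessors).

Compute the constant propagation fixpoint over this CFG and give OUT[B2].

Answer: {a: ⊤, b: ⊤, c: 5, d: ⊤, e: ⊤, f: ⊤}

Working:
Fixpoint table:
  B0:   IN=(all ⊤)   OUT={b:6; rest ⊤}
  B1:   IN={b:6; rest ⊤}   OUT={b:6, e:0; rest ⊤}
  B2:   IN={b:6, e:0; rest ⊤}   OUT={c:5; rest ⊤}
  B3:   IN={c:5; rest ⊤}   OUT={c:5; rest ⊤}
  B4:   IN=(all ⊤)   OUT=(all ⊤)
  B5:   IN=(all ⊤)   OUT=(all ⊤)
  B6:   IN=(all ⊤)   OUT={c:4; rest ⊤}
  B7:   IN={c:4; rest ⊤}   OUT={c:4; rest ⊤}
  B8:   IN=(all ⊤)   OUT=(all ⊤)
  B9:   IN=(all ⊤)   OUT={e:1; rest ⊤}

Merge at B2: IN[B2] = OUT[B1] = {a: ⊤, b: 6, c: ⊤, d: ⊤, e: 0, f: ⊤}
Applying B2's transfer function to that IN value gives OUT[B2] (row B2 above).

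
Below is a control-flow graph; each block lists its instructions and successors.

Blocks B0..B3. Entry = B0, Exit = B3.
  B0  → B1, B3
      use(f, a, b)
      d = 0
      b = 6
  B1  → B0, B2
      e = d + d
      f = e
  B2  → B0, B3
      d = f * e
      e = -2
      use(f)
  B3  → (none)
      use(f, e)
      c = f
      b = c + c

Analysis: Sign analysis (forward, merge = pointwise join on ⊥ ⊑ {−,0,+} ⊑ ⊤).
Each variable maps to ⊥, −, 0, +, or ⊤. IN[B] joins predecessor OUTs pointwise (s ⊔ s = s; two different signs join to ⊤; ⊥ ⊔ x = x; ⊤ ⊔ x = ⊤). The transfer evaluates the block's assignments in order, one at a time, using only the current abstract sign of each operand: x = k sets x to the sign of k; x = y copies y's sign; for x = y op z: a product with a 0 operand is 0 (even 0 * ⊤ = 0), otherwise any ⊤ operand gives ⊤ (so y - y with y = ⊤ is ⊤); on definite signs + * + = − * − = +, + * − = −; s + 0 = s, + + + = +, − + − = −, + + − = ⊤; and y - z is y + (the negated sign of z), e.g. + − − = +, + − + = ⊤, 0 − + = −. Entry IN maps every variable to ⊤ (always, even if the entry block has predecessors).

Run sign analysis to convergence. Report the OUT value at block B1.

Answer: {a: ⊤, b: +, c: ⊤, d: 0, e: 0, f: 0}

Derivation:
Per-block solution:
  B0: | IN=(all ⊤) | OUT={b:+, d:0; rest ⊤}
  B1: | IN={b:+, d:0; rest ⊤} | OUT={b:+, d:0, e:0, f:0; rest ⊤}
  B2: | IN={b:+, d:0, e:0, f:0; rest ⊤} | OUT={b:+, d:0, e:-, f:0; rest ⊤}
  B3: | IN={b:+, d:0; rest ⊤} | OUT={d:0; rest ⊤}

Merge at B1: IN[B1] = OUT[B0] = {a: ⊤, b: +, c: ⊤, d: 0, e: ⊤, f: ⊤}
Applying B1's transfer function to that IN value gives OUT[B1] (row B1 above).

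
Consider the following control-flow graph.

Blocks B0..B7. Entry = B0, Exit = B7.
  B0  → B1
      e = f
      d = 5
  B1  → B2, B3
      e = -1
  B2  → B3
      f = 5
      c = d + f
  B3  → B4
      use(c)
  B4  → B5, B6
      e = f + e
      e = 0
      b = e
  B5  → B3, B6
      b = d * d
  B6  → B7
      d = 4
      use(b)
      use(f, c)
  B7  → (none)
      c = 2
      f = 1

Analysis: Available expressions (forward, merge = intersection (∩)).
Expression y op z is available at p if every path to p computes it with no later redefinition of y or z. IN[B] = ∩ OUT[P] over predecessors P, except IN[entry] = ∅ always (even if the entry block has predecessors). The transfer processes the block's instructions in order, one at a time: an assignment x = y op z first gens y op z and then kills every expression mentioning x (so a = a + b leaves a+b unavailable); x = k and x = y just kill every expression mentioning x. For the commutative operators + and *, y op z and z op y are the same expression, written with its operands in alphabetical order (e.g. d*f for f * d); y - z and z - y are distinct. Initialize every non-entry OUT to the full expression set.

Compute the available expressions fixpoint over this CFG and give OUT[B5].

Per-block solution:
  B0:   IN={}   OUT={}
  B1:   IN={}   OUT={}
  B2:   IN={}   OUT={d+f}
  B3:   IN={}   OUT={}
  B4:   IN={}   OUT={}
  B5:   IN={}   OUT={d*d}
  B6:   IN={}   OUT={}
  B7:   IN={}   OUT={}

Merge at B5: IN[B5] = OUT[B4] = {}
Applying B5's transfer function to that IN value gives OUT[B5] (row B5 above).

Answer: {d*d}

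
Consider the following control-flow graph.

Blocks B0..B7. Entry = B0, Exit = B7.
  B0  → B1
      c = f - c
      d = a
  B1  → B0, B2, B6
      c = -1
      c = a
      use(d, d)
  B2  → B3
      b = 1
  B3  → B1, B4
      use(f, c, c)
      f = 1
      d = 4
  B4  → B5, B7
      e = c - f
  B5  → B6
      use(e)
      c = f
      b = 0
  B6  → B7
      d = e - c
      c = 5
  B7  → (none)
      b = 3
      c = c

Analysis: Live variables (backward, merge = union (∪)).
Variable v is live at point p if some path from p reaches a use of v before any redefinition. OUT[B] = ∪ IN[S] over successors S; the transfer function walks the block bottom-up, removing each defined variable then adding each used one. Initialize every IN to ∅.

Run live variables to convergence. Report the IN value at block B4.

Answer: {c, f}

Derivation:
Converged values:
  B0: | IN={a, c, e, f} | OUT={a, d, e, f}
  B1: | IN={a, d, e, f} | OUT={a, c, e, f}
  B2: | IN={a, c, e, f} | OUT={a, c, e, f}
  B3: | IN={a, c, e, f} | OUT={a, c, d, e, f}
  B4: | IN={c, f} | OUT={c, e, f}
  B5: | IN={e, f} | OUT={c, e}
  B6: | IN={c, e} | OUT={c}
  B7: | IN={c} | OUT={}

Merge at B4: OUT[B4] = IN[B5] ⊔ IN[B7] = {c, e, f}
Applying B4's transfer function to that OUT value gives IN[B4] (row B4 above).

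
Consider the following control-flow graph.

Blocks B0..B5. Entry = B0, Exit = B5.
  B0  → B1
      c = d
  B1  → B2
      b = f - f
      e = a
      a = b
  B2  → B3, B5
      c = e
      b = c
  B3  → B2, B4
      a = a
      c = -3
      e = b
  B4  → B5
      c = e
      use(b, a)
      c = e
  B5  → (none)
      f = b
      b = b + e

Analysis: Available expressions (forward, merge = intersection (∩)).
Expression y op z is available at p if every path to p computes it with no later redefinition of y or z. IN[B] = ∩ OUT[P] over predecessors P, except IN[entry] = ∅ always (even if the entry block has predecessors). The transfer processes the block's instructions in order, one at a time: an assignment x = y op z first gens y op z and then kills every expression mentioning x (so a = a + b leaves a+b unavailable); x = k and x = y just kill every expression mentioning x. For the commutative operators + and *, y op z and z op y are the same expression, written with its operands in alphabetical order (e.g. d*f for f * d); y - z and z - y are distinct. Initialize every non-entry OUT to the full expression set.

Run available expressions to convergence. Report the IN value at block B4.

Answer: {f-f}

Trace:
Per-block solution:
  B0:   IN={}   OUT={}
  B1:   IN={}   OUT={f-f}
  B2:   IN={f-f}   OUT={f-f}
  B3:   IN={f-f}   OUT={f-f}
  B4:   IN={f-f}   OUT={f-f}
  B5:   IN={f-f}   OUT={}

Merge at B4: IN[B4] = OUT[B3] = {f-f}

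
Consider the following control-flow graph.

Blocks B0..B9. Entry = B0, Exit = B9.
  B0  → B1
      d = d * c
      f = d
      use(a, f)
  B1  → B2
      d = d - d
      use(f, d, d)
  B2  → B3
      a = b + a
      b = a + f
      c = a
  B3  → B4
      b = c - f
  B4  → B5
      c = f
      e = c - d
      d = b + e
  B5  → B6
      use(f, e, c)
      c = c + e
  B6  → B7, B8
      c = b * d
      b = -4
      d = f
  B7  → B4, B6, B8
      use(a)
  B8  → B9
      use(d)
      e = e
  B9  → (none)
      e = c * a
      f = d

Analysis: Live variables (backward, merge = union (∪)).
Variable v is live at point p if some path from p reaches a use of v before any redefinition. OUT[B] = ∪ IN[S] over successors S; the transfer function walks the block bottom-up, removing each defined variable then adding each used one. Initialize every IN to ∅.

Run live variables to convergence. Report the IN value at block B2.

Per-block solution:
  B0:   IN={a, b, c, d}   OUT={a, b, d, f}
  B1:   IN={a, b, d, f}   OUT={a, b, d, f}
  B2:   IN={a, b, d, f}   OUT={a, c, d, f}
  B3:   IN={a, c, d, f}   OUT={a, b, d, f}
  B4:   IN={a, b, d, f}   OUT={a, b, c, d, e, f}
  B5:   IN={a, b, c, d, e, f}   OUT={a, b, d, e, f}
  B6:   IN={a, b, d, e, f}   OUT={a, b, c, d, e, f}
  B7:   IN={a, b, c, d, e, f}   OUT={a, b, c, d, e, f}
  B8:   IN={a, c, d, e}   OUT={a, c, d}
  B9:   IN={a, c, d}   OUT={}

Merge at B2: OUT[B2] = IN[B3] = {a, c, d, f}
Applying B2's transfer function to that OUT value gives IN[B2] (row B2 above).

Answer: {a, b, d, f}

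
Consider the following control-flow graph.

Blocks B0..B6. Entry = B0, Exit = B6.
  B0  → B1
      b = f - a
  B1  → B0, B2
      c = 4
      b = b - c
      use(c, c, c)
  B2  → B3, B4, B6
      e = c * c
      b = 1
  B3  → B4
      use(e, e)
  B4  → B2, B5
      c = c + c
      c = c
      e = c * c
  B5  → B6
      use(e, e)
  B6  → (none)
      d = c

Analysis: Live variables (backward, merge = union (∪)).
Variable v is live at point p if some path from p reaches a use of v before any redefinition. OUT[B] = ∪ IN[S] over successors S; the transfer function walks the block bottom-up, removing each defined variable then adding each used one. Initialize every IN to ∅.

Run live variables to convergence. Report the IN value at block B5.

Fixpoint table:
  B0: | IN={a, f} | OUT={a, b, f}
  B1: | IN={a, b, f} | OUT={a, c, f}
  B2: | IN={c} | OUT={c, e}
  B3: | IN={c, e} | OUT={c}
  B4: | IN={c} | OUT={c, e}
  B5: | IN={c, e} | OUT={c}
  B6: | IN={c} | OUT={}

Merge at B5: OUT[B5] = IN[B6] = {c}
Applying B5's transfer function to that OUT value gives IN[B5] (row B5 above).

Answer: {c, e}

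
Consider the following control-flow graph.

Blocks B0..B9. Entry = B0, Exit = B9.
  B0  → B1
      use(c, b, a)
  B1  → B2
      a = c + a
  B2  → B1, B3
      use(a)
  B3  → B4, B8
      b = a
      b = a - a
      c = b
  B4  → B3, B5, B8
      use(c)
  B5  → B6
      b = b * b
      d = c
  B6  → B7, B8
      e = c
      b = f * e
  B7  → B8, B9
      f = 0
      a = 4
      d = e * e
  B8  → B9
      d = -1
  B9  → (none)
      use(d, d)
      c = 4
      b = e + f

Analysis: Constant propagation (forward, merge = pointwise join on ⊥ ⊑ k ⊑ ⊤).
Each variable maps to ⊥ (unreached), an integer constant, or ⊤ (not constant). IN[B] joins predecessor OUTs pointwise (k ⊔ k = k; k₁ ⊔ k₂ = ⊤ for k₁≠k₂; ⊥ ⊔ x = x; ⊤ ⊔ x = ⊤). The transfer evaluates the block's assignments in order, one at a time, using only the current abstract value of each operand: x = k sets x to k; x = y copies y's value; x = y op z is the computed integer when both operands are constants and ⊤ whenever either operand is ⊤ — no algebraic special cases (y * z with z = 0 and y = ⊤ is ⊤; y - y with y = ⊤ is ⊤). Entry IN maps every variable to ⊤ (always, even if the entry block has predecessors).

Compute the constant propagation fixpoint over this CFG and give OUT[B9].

Answer: {a: ⊤, b: ⊤, c: 4, d: ⊤, e: ⊤, f: ⊤}

Derivation:
Fixpoint table:
  B0:   IN=(all ⊤)   OUT=(all ⊤)
  B1:   IN=(all ⊤)   OUT=(all ⊤)
  B2:   IN=(all ⊤)   OUT=(all ⊤)
  B3:   IN=(all ⊤)   OUT=(all ⊤)
  B4:   IN=(all ⊤)   OUT=(all ⊤)
  B5:   IN=(all ⊤)   OUT=(all ⊤)
  B6:   IN=(all ⊤)   OUT=(all ⊤)
  B7:   IN=(all ⊤)   OUT={a:4, f:0; rest ⊤}
  B8:   IN=(all ⊤)   OUT={d:-1; rest ⊤}
  B9:   IN=(all ⊤)   OUT={c:4; rest ⊤}

Merge at B9: IN[B9] = OUT[B7] ⊔ OUT[B8] = {a: ⊤, b: ⊤, c: ⊤, d: ⊤, e: ⊤, f: ⊤}
Applying B9's transfer function to that IN value gives OUT[B9] (row B9 above).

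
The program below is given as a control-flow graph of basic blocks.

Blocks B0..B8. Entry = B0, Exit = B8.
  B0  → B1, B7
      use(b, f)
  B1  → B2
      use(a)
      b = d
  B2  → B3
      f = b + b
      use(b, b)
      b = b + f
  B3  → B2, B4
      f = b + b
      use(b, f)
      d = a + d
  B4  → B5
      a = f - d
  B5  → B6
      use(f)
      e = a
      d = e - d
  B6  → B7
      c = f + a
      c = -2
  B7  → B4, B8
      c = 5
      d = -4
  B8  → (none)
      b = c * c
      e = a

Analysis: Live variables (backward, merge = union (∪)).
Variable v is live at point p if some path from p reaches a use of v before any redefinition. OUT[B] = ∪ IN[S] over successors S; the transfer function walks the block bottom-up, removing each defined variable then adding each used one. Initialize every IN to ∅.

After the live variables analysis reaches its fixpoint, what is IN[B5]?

Answer: {a, d, f}

Trace:
Converged values:
  B0: | IN={a, b, d, f} | OUT={a, d, f}
  B1: | IN={a, d} | OUT={a, b, d}
  B2: | IN={a, b, d} | OUT={a, b, d}
  B3: | IN={a, b, d} | OUT={a, b, d, f}
  B4: | IN={d, f} | OUT={a, d, f}
  B5: | IN={a, d, f} | OUT={a, f}
  B6: | IN={a, f} | OUT={a, f}
  B7: | IN={a, f} | OUT={a, c, d, f}
  B8: | IN={a, c} | OUT={}

Merge at B5: OUT[B5] = IN[B6] = {a, f}
Applying B5's transfer function to that OUT value gives IN[B5] (row B5 above).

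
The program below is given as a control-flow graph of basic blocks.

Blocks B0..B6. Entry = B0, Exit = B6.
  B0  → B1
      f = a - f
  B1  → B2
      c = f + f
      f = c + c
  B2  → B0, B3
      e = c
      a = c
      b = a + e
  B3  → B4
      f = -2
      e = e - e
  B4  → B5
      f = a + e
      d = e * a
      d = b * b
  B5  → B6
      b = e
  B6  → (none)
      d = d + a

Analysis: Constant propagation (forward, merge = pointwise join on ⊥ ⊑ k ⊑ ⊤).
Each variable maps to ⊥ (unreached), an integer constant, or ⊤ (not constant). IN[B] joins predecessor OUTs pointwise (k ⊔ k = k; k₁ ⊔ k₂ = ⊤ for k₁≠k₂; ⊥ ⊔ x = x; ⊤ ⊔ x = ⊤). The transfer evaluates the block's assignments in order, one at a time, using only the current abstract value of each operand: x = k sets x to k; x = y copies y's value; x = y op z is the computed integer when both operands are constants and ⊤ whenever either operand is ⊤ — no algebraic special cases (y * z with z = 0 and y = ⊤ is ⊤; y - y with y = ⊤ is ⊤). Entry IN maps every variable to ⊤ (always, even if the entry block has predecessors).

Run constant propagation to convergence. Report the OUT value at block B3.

Per-block solution:
  B0:   IN=(all ⊤)   OUT=(all ⊤)
  B1:   IN=(all ⊤)   OUT=(all ⊤)
  B2:   IN=(all ⊤)   OUT=(all ⊤)
  B3:   IN=(all ⊤)   OUT={f:-2; rest ⊤}
  B4:   IN={f:-2; rest ⊤}   OUT=(all ⊤)
  B5:   IN=(all ⊤)   OUT=(all ⊤)
  B6:   IN=(all ⊤)   OUT=(all ⊤)

Merge at B3: IN[B3] = OUT[B2] = {a: ⊤, b: ⊤, c: ⊤, d: ⊤, e: ⊤, f: ⊤}
Applying B3's transfer function to that IN value gives OUT[B3] (row B3 above).

Answer: {a: ⊤, b: ⊤, c: ⊤, d: ⊤, e: ⊤, f: -2}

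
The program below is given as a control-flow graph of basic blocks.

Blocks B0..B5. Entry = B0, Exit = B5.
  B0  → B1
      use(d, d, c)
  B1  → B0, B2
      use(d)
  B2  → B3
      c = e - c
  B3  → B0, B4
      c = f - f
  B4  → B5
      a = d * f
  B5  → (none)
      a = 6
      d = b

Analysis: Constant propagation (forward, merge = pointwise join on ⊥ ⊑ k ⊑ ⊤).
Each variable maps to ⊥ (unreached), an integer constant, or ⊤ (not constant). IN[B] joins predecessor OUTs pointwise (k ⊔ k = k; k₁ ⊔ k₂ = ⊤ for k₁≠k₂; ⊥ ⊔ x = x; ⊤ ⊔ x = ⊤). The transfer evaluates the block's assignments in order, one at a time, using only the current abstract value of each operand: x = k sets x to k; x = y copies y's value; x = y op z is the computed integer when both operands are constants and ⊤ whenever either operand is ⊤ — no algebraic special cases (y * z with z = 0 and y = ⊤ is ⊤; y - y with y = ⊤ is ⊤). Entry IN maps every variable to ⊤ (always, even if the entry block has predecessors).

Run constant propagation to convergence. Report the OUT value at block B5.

Per-block solution:
  B0:  IN=(all ⊤)  OUT=(all ⊤)
  B1:  IN=(all ⊤)  OUT=(all ⊤)
  B2:  IN=(all ⊤)  OUT=(all ⊤)
  B3:  IN=(all ⊤)  OUT=(all ⊤)
  B4:  IN=(all ⊤)  OUT=(all ⊤)
  B5:  IN=(all ⊤)  OUT={a:6; rest ⊤}

Merge at B5: IN[B5] = OUT[B4] = {a: ⊤, b: ⊤, c: ⊤, d: ⊤, e: ⊤, f: ⊤}
Applying B5's transfer function to that IN value gives OUT[B5] (row B5 above).

Answer: {a: 6, b: ⊤, c: ⊤, d: ⊤, e: ⊤, f: ⊤}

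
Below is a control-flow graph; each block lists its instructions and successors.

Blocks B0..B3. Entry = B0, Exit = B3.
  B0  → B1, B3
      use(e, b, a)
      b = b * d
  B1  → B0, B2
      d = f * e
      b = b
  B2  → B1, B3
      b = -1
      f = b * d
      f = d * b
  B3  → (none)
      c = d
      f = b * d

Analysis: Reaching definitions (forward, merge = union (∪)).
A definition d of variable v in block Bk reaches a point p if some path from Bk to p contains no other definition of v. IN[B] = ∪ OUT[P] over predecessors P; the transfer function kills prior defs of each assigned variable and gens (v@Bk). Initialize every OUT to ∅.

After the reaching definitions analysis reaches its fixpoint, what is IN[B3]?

Answer: {b@B0, b@B2, d@B1, f@B2}

Trace:
Converged values:
  B0:  IN={b@B1, d@B1, f@B2}  OUT={b@B0, d@B1, f@B2}
  B1:  IN={b@B0, b@B2, d@B1, f@B2}  OUT={b@B1, d@B1, f@B2}
  B2:  IN={b@B1, d@B1, f@B2}  OUT={b@B2, d@B1, f@B2}
  B3:  IN={b@B0, b@B2, d@B1, f@B2}  OUT={b@B0, b@B2, c@B3, d@B1, f@B3}

Merge at B3: IN[B3] = OUT[B0] ⊔ OUT[B2] = {b@B0, b@B2, d@B1, f@B2}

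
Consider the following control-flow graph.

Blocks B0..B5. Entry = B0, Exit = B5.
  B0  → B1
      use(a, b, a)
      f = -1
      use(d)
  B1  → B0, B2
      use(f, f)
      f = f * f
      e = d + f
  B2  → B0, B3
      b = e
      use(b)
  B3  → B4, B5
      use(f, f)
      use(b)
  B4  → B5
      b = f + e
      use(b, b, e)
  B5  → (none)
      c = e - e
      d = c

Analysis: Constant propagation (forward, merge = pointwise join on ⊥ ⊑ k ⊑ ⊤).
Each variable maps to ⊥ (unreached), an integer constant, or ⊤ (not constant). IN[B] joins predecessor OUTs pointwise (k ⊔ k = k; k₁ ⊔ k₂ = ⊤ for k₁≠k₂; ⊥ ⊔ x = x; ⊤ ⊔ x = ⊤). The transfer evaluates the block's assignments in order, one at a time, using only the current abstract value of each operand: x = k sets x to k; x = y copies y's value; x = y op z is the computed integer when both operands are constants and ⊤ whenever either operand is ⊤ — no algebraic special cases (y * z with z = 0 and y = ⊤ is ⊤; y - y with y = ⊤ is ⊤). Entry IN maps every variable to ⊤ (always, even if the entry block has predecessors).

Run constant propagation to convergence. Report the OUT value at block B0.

Answer: {a: ⊤, b: ⊤, c: ⊤, d: ⊤, e: ⊤, f: -1}

Working:
Fixpoint table:
  B0:  IN=(all ⊤)  OUT={f:-1; rest ⊤}
  B1:  IN={f:-1; rest ⊤}  OUT={f:1; rest ⊤}
  B2:  IN={f:1; rest ⊤}  OUT={f:1; rest ⊤}
  B3:  IN={f:1; rest ⊤}  OUT={f:1; rest ⊤}
  B4:  IN={f:1; rest ⊤}  OUT={f:1; rest ⊤}
  B5:  IN={f:1; rest ⊤}  OUT={f:1; rest ⊤}

Merge at B0 (entry node, so the boundary value (all ⊤) is joined with the incoming edge(s)): IN[B0] = (all ⊤) ⊔ OUT[B1] ⊔ OUT[B2] = {a: ⊤, b: ⊤, c: ⊤, d: ⊤, e: ⊤, f: ⊤}
Applying B0's transfer function to that IN value gives OUT[B0] (row B0 above).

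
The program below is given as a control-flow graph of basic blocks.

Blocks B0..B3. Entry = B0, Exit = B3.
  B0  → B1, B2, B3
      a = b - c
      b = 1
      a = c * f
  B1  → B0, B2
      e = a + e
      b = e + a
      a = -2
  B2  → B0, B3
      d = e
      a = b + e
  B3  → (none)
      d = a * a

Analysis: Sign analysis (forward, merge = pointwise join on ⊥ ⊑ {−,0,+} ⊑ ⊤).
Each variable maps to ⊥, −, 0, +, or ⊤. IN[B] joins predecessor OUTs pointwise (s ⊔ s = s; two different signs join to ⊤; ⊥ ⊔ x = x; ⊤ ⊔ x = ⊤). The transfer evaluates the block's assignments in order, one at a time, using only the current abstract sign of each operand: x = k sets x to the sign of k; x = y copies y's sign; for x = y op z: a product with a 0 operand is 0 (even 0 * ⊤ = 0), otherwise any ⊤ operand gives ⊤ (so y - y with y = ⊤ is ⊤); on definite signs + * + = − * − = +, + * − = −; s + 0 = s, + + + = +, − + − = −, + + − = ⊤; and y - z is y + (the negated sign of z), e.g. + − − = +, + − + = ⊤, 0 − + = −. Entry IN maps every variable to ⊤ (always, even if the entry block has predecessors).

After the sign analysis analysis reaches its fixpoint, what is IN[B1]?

Converged values:
  B0:  IN=(all ⊤)  OUT={b:+; rest ⊤}
  B1:  IN={b:+; rest ⊤}  OUT={a:-; rest ⊤}
  B2:  IN=(all ⊤)  OUT=(all ⊤)
  B3:  IN=(all ⊤)  OUT=(all ⊤)

Merge at B1: IN[B1] = OUT[B0] = {a: ⊤, b: +, c: ⊤, d: ⊤, e: ⊤, f: ⊤}

Answer: {a: ⊤, b: +, c: ⊤, d: ⊤, e: ⊤, f: ⊤}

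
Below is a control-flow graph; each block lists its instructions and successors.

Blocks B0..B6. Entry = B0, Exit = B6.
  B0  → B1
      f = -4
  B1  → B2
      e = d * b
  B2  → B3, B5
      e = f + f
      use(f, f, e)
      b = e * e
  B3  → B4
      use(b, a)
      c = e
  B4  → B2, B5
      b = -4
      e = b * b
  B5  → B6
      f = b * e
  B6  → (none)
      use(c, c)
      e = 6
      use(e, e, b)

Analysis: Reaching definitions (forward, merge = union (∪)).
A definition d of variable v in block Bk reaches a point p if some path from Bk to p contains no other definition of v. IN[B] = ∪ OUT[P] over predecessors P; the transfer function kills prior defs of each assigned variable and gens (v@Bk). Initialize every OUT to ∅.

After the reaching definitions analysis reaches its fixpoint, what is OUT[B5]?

Answer: {b@B2, b@B4, c@B3, e@B2, e@B4, f@B5}

Working:
Per-block solution:
  B0:   IN={}   OUT={f@B0}
  B1:   IN={f@B0}   OUT={e@B1, f@B0}
  B2:   IN={b@B4, c@B3, e@B1, e@B4, f@B0}   OUT={b@B2, c@B3, e@B2, f@B0}
  B3:   IN={b@B2, c@B3, e@B2, f@B0}   OUT={b@B2, c@B3, e@B2, f@B0}
  B4:   IN={b@B2, c@B3, e@B2, f@B0}   OUT={b@B4, c@B3, e@B4, f@B0}
  B5:   IN={b@B2, b@B4, c@B3, e@B2, e@B4, f@B0}   OUT={b@B2, b@B4, c@B3, e@B2, e@B4, f@B5}
  B6:   IN={b@B2, b@B4, c@B3, e@B2, e@B4, f@B5}   OUT={b@B2, b@B4, c@B3, e@B6, f@B5}

Merge at B5: IN[B5] = OUT[B2] ⊔ OUT[B4] = {b@B2, b@B4, c@B3, e@B2, e@B4, f@B0}
Applying B5's transfer function to that IN value gives OUT[B5] (row B5 above).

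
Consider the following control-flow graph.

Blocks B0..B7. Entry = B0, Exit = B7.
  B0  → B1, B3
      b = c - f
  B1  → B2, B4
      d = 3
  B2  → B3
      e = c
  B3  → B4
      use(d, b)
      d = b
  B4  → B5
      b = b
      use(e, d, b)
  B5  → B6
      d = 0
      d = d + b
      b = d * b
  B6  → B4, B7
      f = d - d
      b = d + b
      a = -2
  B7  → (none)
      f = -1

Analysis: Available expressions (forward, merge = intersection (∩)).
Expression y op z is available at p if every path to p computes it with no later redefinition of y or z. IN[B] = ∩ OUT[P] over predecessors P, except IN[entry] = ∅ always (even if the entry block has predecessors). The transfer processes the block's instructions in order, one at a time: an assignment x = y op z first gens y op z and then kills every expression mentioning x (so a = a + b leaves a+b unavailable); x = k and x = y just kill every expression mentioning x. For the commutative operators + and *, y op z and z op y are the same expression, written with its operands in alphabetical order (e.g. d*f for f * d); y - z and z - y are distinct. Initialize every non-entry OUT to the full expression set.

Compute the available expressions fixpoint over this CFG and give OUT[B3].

Fixpoint table:
  B0:  IN={}  OUT={c-f}
  B1:  IN={c-f}  OUT={c-f}
  B2:  IN={c-f}  OUT={c-f}
  B3:  IN={c-f}  OUT={c-f}
  B4:  IN={}  OUT={}
  B5:  IN={}  OUT={}
  B6:  IN={}  OUT={d-d}
  B7:  IN={d-d}  OUT={d-d}

Merge at B3: IN[B3] = OUT[B0] ∩ OUT[B2] = {c-f}
Applying B3's transfer function to that IN value gives OUT[B3] (row B3 above).

Answer: {c-f}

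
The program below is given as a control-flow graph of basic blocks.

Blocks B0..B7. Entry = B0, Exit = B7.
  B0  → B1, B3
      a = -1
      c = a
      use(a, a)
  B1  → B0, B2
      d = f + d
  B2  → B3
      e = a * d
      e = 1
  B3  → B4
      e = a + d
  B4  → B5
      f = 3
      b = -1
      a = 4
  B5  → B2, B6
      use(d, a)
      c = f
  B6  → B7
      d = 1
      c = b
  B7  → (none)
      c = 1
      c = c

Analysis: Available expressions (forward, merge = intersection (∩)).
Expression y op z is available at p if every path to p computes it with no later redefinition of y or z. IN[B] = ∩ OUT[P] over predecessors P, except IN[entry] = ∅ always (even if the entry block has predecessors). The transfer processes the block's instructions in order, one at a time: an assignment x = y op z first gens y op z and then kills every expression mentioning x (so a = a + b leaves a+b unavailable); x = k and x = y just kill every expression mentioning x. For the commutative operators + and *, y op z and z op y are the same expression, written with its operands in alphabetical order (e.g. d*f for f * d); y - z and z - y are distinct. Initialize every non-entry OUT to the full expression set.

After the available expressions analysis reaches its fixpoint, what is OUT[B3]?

Fixpoint table:
  B0:   IN={}   OUT={}
  B1:   IN={}   OUT={}
  B2:   IN={}   OUT={a*d}
  B3:   IN={}   OUT={a+d}
  B4:   IN={a+d}   OUT={}
  B5:   IN={}   OUT={}
  B6:   IN={}   OUT={}
  B7:   IN={}   OUT={}

Merge at B3: IN[B3] = OUT[B0] ∩ OUT[B2] = {}
Applying B3's transfer function to that IN value gives OUT[B3] (row B3 above).

Answer: {a+d}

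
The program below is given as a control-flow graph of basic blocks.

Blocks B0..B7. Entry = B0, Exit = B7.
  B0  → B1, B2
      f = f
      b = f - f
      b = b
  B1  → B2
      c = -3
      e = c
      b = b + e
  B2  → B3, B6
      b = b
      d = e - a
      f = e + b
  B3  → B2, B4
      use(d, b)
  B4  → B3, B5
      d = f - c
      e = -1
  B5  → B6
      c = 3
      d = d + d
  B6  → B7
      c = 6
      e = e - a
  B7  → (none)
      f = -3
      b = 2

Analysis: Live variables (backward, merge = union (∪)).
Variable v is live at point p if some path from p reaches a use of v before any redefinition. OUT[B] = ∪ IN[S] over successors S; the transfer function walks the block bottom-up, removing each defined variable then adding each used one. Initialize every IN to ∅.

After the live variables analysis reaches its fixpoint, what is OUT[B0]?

Answer: {a, b, c, e}

Derivation:
Per-block solution:
  B0: | IN={a, c, e, f} | OUT={a, b, c, e}
  B1: | IN={a, b} | OUT={a, b, c, e}
  B2: | IN={a, b, c, e} | OUT={a, b, c, d, e, f}
  B3: | IN={a, b, c, d, e, f} | OUT={a, b, c, e, f}
  B4: | IN={a, b, c, f} | OUT={a, b, c, d, e, f}
  B5: | IN={a, d, e} | OUT={a, e}
  B6: | IN={a, e} | OUT={}
  B7: | IN={} | OUT={}

Merge at B0: OUT[B0] = IN[B1] ⊔ IN[B2] = {a, b, c, e}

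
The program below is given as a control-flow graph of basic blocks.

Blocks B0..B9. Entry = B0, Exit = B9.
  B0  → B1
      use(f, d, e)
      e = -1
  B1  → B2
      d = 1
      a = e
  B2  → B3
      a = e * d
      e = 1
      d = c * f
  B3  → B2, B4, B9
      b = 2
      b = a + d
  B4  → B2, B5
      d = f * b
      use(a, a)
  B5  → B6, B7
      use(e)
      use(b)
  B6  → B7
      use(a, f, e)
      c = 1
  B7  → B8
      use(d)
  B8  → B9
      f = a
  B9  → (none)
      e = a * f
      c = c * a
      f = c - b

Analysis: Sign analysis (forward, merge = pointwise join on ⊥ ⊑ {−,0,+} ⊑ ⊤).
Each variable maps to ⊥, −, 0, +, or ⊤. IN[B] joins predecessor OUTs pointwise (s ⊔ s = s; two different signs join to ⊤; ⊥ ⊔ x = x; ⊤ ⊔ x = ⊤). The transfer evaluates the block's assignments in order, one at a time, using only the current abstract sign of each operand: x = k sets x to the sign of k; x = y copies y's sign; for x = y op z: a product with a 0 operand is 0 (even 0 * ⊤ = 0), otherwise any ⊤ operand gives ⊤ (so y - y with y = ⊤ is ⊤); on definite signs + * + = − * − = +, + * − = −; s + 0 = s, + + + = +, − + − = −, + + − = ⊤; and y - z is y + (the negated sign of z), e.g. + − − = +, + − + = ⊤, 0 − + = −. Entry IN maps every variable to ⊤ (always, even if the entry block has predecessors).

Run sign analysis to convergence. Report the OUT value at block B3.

Per-block solution:
  B0: | IN=(all ⊤) | OUT={e:-; rest ⊤}
  B1: | IN={e:-; rest ⊤} | OUT={a:-, d:+, e:-; rest ⊤}
  B2: | IN=(all ⊤) | OUT={e:+; rest ⊤}
  B3: | IN={e:+; rest ⊤} | OUT={e:+; rest ⊤}
  B4: | IN={e:+; rest ⊤} | OUT={e:+; rest ⊤}
  B5: | IN={e:+; rest ⊤} | OUT={e:+; rest ⊤}
  B6: | IN={e:+; rest ⊤} | OUT={c:+, e:+; rest ⊤}
  B7: | IN={e:+; rest ⊤} | OUT={e:+; rest ⊤}
  B8: | IN={e:+; rest ⊤} | OUT={e:+; rest ⊤}
  B9: | IN={e:+; rest ⊤} | OUT=(all ⊤)

Merge at B3: IN[B3] = OUT[B2] = {a: ⊤, b: ⊤, c: ⊤, d: ⊤, e: +, f: ⊤}
Applying B3's transfer function to that IN value gives OUT[B3] (row B3 above).

Answer: {a: ⊤, b: ⊤, c: ⊤, d: ⊤, e: +, f: ⊤}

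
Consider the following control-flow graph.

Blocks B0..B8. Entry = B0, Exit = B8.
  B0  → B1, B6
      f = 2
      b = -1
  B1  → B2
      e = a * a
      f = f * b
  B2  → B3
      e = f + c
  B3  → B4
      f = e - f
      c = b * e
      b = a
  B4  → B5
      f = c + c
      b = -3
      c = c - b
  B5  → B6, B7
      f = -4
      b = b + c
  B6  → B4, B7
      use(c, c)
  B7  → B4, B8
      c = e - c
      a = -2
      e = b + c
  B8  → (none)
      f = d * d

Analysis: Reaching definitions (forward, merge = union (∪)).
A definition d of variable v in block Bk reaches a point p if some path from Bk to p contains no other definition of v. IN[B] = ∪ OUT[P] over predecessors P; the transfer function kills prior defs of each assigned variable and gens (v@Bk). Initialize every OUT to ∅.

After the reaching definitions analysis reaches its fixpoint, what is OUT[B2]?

Fixpoint table:
  B0: | IN={} | OUT={b@B0, f@B0}
  B1: | IN={b@B0, f@B0} | OUT={b@B0, e@B1, f@B1}
  B2: | IN={b@B0, e@B1, f@B1} | OUT={b@B0, e@B2, f@B1}
  B3: | IN={b@B0, e@B2, f@B1} | OUT={b@B3, c@B3, e@B2, f@B3}
  B4: | IN={a@B7, b@B0, b@B3, b@B5, c@B3, c@B4, c@B7, e@B2, e@B7, f@B0, f@B3, f@B5} | OUT={a@B7, b@B4, c@B4, e@B2, e@B7, f@B4}
  B5: | IN={a@B7, b@B4, c@B4, e@B2, e@B7, f@B4} | OUT={a@B7, b@B5, c@B4, e@B2, e@B7, f@B5}
  B6: | IN={a@B7, b@B0, b@B5, c@B4, e@B2, e@B7, f@B0, f@B5} | OUT={a@B7, b@B0, b@B5, c@B4, e@B2, e@B7, f@B0, f@B5}
  B7: | IN={a@B7, b@B0, b@B5, c@B4, e@B2, e@B7, f@B0, f@B5} | OUT={a@B7, b@B0, b@B5, c@B7, e@B7, f@B0, f@B5}
  B8: | IN={a@B7, b@B0, b@B5, c@B7, e@B7, f@B0, f@B5} | OUT={a@B7, b@B0, b@B5, c@B7, e@B7, f@B8}

Merge at B2: IN[B2] = OUT[B1] = {b@B0, e@B1, f@B1}
Applying B2's transfer function to that IN value gives OUT[B2] (row B2 above).

Answer: {b@B0, e@B2, f@B1}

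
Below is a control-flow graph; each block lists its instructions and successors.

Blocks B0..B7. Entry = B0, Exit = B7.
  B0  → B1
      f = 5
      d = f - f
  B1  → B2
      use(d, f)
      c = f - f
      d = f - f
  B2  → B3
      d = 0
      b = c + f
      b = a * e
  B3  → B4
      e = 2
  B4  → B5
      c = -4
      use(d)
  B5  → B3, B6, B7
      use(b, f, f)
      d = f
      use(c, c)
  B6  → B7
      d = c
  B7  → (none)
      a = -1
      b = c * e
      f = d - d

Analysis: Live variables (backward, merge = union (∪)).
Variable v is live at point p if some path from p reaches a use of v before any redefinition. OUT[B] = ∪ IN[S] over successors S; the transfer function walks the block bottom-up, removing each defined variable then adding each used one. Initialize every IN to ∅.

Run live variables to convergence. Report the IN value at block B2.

Converged values:
  B0:  IN={a, e}  OUT={a, d, e, f}
  B1:  IN={a, d, e, f}  OUT={a, c, e, f}
  B2:  IN={a, c, e, f}  OUT={b, d, f}
  B3:  IN={b, d, f}  OUT={b, d, e, f}
  B4:  IN={b, d, e, f}  OUT={b, c, e, f}
  B5:  IN={b, c, e, f}  OUT={b, c, d, e, f}
  B6:  IN={c, e}  OUT={c, d, e}
  B7:  IN={c, d, e}  OUT={}

Merge at B2: OUT[B2] = IN[B3] = {b, d, f}
Applying B2's transfer function to that OUT value gives IN[B2] (row B2 above).

Answer: {a, c, e, f}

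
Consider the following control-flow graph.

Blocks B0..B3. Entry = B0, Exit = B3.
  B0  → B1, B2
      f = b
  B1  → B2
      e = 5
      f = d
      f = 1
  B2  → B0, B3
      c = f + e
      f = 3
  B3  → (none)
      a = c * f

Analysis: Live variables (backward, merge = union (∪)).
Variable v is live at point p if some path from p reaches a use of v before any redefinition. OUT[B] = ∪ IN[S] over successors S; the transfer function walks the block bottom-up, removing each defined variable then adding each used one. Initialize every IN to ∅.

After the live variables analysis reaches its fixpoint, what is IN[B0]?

Fixpoint table:
  B0:  IN={b, d, e}  OUT={b, d, e, f}
  B1:  IN={b, d}  OUT={b, d, e, f}
  B2:  IN={b, d, e, f}  OUT={b, c, d, e, f}
  B3:  IN={c, f}  OUT={}

Merge at B0: OUT[B0] = IN[B1] ⊔ IN[B2] = {b, d, e, f}
Applying B0's transfer function to that OUT value gives IN[B0] (row B0 above).

Answer: {b, d, e}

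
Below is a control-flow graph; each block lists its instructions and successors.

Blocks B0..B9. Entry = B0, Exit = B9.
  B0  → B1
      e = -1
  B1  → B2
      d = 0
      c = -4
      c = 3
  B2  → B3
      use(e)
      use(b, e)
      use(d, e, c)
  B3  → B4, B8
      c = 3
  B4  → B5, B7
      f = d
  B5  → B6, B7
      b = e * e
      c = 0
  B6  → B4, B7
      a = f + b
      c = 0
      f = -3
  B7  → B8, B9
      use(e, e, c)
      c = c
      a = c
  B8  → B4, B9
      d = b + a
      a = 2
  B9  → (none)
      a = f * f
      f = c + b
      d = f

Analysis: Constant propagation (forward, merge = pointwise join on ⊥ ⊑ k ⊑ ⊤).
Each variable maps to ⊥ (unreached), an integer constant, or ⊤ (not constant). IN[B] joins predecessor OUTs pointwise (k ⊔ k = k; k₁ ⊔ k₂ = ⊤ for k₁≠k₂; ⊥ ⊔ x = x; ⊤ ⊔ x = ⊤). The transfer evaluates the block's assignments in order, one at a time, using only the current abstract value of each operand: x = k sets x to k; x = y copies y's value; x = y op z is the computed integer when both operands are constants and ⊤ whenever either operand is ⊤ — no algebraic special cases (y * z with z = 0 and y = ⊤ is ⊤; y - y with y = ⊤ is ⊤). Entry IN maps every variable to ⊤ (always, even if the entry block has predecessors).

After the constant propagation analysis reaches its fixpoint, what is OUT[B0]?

Converged values:
  B0: | IN=(all ⊤) | OUT={e:-1; rest ⊤}
  B1: | IN={e:-1; rest ⊤} | OUT={c:3, d:0, e:-1; rest ⊤}
  B2: | IN={c:3, d:0, e:-1; rest ⊤} | OUT={c:3, d:0, e:-1; rest ⊤}
  B3: | IN={c:3, d:0, e:-1; rest ⊤} | OUT={c:3, d:0, e:-1; rest ⊤}
  B4: | IN={e:-1; rest ⊤} | OUT={e:-1; rest ⊤}
  B5: | IN={e:-1; rest ⊤} | OUT={b:1, c:0, e:-1; rest ⊤}
  B6: | IN={b:1, c:0, e:-1; rest ⊤} | OUT={b:1, c:0, e:-1, f:-3; rest ⊤}
  B7: | IN={e:-1; rest ⊤} | OUT={e:-1; rest ⊤}
  B8: | IN={e:-1; rest ⊤} | OUT={a:2, e:-1; rest ⊤}
  B9: | IN={e:-1; rest ⊤} | OUT={e:-1; rest ⊤}

B0 is the boundary node: IN[B0] = {a: ⊤, b: ⊤, c: ⊤, d: ⊤, e: ⊤, f: ⊤}
Applying B0's transfer function to that IN value gives OUT[B0] (row B0 above).

Answer: {a: ⊤, b: ⊤, c: ⊤, d: ⊤, e: -1, f: ⊤}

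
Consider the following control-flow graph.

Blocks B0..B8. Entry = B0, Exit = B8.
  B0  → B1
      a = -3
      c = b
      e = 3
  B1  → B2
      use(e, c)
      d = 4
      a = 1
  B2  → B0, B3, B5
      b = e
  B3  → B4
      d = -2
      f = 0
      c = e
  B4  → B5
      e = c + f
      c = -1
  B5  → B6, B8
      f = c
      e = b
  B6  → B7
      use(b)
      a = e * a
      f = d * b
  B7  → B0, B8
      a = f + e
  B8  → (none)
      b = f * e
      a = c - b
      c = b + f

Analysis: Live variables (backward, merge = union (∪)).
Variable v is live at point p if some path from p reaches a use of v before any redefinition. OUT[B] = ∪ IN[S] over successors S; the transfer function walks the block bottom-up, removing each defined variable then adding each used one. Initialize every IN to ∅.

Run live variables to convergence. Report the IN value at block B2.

Answer: {a, c, d, e}

Derivation:
Per-block solution:
  B0:  IN={b}  OUT={c, e}
  B1:  IN={c, e}  OUT={a, c, d, e}
  B2:  IN={a, c, d, e}  OUT={a, b, c, d, e}
  B3:  IN={a, b, e}  OUT={a, b, c, d, f}
  B4:  IN={a, b, c, d, f}  OUT={a, b, c, d}
  B5:  IN={a, b, c, d}  OUT={a, b, c, d, e, f}
  B6:  IN={a, b, c, d, e}  OUT={b, c, e, f}
  B7:  IN={b, c, e, f}  OUT={b, c, e, f}
  B8:  IN={c, e, f}  OUT={}

Merge at B2: OUT[B2] = IN[B0] ⊔ IN[B3] ⊔ IN[B5] = {a, b, c, d, e}
Applying B2's transfer function to that OUT value gives IN[B2] (row B2 above).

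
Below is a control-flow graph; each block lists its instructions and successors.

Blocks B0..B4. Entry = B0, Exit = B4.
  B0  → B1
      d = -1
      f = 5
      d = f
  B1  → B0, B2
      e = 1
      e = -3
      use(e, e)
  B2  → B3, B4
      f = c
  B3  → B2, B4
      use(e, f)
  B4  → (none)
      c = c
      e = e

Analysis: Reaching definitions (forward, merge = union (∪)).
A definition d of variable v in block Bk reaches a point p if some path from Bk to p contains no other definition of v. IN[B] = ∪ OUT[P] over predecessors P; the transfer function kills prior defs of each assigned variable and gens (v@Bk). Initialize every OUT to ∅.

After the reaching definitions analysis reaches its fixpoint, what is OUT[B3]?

Answer: {d@B0, e@B1, f@B2}

Trace:
Per-block solution:
  B0:  IN={d@B0, e@B1, f@B0}  OUT={d@B0, e@B1, f@B0}
  B1:  IN={d@B0, e@B1, f@B0}  OUT={d@B0, e@B1, f@B0}
  B2:  IN={d@B0, e@B1, f@B0, f@B2}  OUT={d@B0, e@B1, f@B2}
  B3:  IN={d@B0, e@B1, f@B2}  OUT={d@B0, e@B1, f@B2}
  B4:  IN={d@B0, e@B1, f@B2}  OUT={c@B4, d@B0, e@B4, f@B2}

Merge at B3: IN[B3] = OUT[B2] = {d@B0, e@B1, f@B2}
Applying B3's transfer function to that IN value gives OUT[B3] (row B3 above).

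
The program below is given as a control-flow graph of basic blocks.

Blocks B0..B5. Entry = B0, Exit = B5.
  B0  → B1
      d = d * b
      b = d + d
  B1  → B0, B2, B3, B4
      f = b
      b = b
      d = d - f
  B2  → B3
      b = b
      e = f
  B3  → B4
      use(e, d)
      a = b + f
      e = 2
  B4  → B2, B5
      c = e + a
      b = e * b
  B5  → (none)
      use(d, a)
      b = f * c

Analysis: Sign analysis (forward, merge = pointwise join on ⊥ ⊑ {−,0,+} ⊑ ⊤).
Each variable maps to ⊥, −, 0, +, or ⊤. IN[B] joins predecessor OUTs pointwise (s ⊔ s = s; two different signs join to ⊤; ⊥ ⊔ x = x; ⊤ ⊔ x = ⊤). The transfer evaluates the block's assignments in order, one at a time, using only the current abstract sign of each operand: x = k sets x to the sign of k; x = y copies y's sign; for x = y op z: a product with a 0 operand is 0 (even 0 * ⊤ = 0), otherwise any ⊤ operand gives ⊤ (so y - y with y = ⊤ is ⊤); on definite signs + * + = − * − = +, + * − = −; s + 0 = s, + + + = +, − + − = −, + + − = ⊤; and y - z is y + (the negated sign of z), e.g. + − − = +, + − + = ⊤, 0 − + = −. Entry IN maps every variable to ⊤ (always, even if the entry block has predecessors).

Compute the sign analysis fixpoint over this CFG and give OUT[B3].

Per-block solution:
  B0:  IN=(all ⊤)  OUT=(all ⊤)
  B1:  IN=(all ⊤)  OUT=(all ⊤)
  B2:  IN=(all ⊤)  OUT=(all ⊤)
  B3:  IN=(all ⊤)  OUT={e:+; rest ⊤}
  B4:  IN=(all ⊤)  OUT=(all ⊤)
  B5:  IN=(all ⊤)  OUT=(all ⊤)

Merge at B3: IN[B3] = OUT[B1] ⊔ OUT[B2] = {a: ⊤, b: ⊤, c: ⊤, d: ⊤, e: ⊤, f: ⊤}
Applying B3's transfer function to that IN value gives OUT[B3] (row B3 above).

Answer: {a: ⊤, b: ⊤, c: ⊤, d: ⊤, e: +, f: ⊤}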